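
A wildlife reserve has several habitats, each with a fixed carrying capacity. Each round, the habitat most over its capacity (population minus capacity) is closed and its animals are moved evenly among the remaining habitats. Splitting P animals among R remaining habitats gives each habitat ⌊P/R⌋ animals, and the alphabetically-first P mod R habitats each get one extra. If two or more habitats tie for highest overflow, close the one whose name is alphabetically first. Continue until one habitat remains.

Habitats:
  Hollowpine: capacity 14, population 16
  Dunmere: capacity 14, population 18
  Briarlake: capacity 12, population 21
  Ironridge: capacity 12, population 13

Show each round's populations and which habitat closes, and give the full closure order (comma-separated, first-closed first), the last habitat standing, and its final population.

Closure order: Briarlake, Dunmere, Hollowpine
Last habitat: Ironridge with 68 animals

Round 1: Briarlake=21 Dunmere=18 Hollowpine=16 Ironridge=13 → close Briarlake (overflow 9)
  21÷3 = 7 each, +1 to first 0
Round 2: Dunmere=25 Hollowpine=23 Ironridge=20 → close Dunmere (overflow 11)
  25÷2 = 12 each, +1 to first 1
Round 3: Hollowpine=36 Ironridge=32 → close Hollowpine (overflow 22)
  36÷1 = 36 each, +1 to first 0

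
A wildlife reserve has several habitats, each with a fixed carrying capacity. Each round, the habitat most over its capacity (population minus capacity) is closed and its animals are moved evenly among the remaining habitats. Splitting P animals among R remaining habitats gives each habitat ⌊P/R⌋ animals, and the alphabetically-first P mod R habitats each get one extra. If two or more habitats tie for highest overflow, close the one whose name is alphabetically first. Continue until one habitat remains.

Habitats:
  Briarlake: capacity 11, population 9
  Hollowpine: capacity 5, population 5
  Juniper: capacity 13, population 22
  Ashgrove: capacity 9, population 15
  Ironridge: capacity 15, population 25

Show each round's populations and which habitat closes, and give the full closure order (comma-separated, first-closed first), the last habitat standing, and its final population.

Closure order: Ironridge, Juniper, Ashgrove, Hollowpine
Last habitat: Briarlake with 76 animals

Round 1: Ashgrove=15 Briarlake=9 Hollowpine=5 Ironridge=25 Juniper=22 → close Ironridge (overflow 10)
  25÷4 = 6 each, +1 to first 1
Round 2: Ashgrove=22 Briarlake=15 Hollowpine=11 Juniper=28 → close Juniper (overflow 15)
  28÷3 = 9 each, +1 to first 1
Round 3: Ashgrove=32 Briarlake=24 Hollowpine=20 → close Ashgrove (overflow 23)
  32÷2 = 16 each, +1 to first 0
Round 4: Briarlake=40 Hollowpine=36 → close Hollowpine (overflow 31)
  36÷1 = 36 each, +1 to first 0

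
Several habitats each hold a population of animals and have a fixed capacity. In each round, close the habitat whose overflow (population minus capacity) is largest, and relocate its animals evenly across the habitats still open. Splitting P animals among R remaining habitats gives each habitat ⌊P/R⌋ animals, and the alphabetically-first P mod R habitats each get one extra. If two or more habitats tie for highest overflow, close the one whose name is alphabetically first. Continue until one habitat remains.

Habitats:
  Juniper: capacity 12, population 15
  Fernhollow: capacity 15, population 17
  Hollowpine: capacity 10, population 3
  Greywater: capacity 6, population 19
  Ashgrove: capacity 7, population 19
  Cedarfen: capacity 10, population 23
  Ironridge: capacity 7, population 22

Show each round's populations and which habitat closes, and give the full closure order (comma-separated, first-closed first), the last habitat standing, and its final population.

Round 1: Ashgrove=19 Cedarfen=23 Fernhollow=17 Greywater=19 Hollowpine=3 Ironridge=22 Juniper=15 → close Ironridge (overflow 15)
  22÷6 = 3 each, +1 to first 4
Round 2: Ashgrove=23 Cedarfen=27 Fernhollow=21 Greywater=23 Hollowpine=6 Juniper=18 → close Cedarfen (overflow 17)
  27÷5 = 5 each, +1 to first 2
Round 3: Ashgrove=29 Fernhollow=27 Greywater=28 Hollowpine=11 Juniper=23 → close Ashgrove (overflow 22)
  29÷4 = 7 each, +1 to first 1
Round 4: Fernhollow=35 Greywater=35 Hollowpine=18 Juniper=30 → close Greywater (overflow 29)
  35÷3 = 11 each, +1 to first 2
Round 5: Fernhollow=47 Hollowpine=30 Juniper=41 → close Fernhollow (overflow 32)
  47÷2 = 23 each, +1 to first 1
Round 6: Hollowpine=54 Juniper=64 → close Juniper (overflow 52)
  64÷1 = 64 each, +1 to first 0

Closure order: Ironridge, Cedarfen, Ashgrove, Greywater, Fernhollow, Juniper
Last habitat: Hollowpine with 118 animals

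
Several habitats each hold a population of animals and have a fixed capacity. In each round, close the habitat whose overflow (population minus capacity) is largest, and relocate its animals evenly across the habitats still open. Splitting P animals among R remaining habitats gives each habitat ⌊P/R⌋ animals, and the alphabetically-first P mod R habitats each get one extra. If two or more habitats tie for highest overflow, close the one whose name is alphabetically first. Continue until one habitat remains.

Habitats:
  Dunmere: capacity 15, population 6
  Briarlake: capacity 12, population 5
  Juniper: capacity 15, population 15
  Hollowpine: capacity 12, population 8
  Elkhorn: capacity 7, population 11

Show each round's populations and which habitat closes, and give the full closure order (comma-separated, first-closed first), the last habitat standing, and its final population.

Closure order: Elkhorn, Juniper, Hollowpine, Briarlake
Last habitat: Dunmere with 45 animals

Round 1: Briarlake=5 Dunmere=6 Elkhorn=11 Hollowpine=8 Juniper=15 → close Elkhorn (overflow 4)
  11÷4 = 2 each, +1 to first 3
Round 2: Briarlake=8 Dunmere=9 Hollowpine=11 Juniper=17 → close Juniper (overflow 2)
  17÷3 = 5 each, +1 to first 2
Round 3: Briarlake=14 Dunmere=15 Hollowpine=16 → close Hollowpine (overflow 4)
  16÷2 = 8 each, +1 to first 0
Round 4: Briarlake=22 Dunmere=23 → close Briarlake (overflow 10)
  22÷1 = 22 each, +1 to first 0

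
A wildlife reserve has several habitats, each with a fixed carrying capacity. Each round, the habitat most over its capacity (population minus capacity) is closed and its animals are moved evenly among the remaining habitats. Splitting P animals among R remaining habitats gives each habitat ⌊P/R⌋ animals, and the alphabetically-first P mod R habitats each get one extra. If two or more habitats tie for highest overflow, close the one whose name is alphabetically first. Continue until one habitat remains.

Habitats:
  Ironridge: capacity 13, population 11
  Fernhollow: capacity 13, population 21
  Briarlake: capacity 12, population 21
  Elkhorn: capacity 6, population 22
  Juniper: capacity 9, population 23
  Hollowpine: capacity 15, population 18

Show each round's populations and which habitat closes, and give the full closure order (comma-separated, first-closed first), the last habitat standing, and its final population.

Closure order: Elkhorn, Juniper, Briarlake, Fernhollow, Hollowpine
Last habitat: Ironridge with 116 animals

Round 1: Briarlake=21 Elkhorn=22 Fernhollow=21 Hollowpine=18 Ironridge=11 Juniper=23 → close Elkhorn (overflow 16)
  22÷5 = 4 each, +1 to first 2
Round 2: Briarlake=26 Fernhollow=26 Hollowpine=22 Ironridge=15 Juniper=27 → close Juniper (overflow 18)
  27÷4 = 6 each, +1 to first 3
Round 3: Briarlake=33 Fernhollow=33 Hollowpine=29 Ironridge=21 → close Briarlake (overflow 21)
  33÷3 = 11 each, +1 to first 0
Round 4: Fernhollow=44 Hollowpine=40 Ironridge=32 → close Fernhollow (overflow 31)
  44÷2 = 22 each, +1 to first 0
Round 5: Hollowpine=62 Ironridge=54 → close Hollowpine (overflow 47)
  62÷1 = 62 each, +1 to first 0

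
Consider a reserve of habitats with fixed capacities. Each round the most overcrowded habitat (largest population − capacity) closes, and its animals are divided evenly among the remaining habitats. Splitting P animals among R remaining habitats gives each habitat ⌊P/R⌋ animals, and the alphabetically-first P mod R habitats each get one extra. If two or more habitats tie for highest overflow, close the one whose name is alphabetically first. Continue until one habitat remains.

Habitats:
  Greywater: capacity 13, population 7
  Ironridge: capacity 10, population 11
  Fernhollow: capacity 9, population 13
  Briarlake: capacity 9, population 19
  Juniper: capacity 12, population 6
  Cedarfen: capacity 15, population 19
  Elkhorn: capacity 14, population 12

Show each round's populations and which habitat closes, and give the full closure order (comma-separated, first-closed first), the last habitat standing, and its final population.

Closure order: Briarlake, Cedarfen, Fernhollow, Ironridge, Elkhorn, Greywater
Last habitat: Juniper with 87 animals

Round 1: Briarlake=19 Cedarfen=19 Elkhorn=12 Fernhollow=13 Greywater=7 Ironridge=11 Juniper=6 → close Briarlake (overflow 10)
  19÷6 = 3 each, +1 to first 1
Round 2: Cedarfen=23 Elkhorn=15 Fernhollow=16 Greywater=10 Ironridge=14 Juniper=9 → close Cedarfen (overflow 8)
  23÷5 = 4 each, +1 to first 3
Round 3: Elkhorn=20 Fernhollow=21 Greywater=15 Ironridge=18 Juniper=13 → close Fernhollow (overflow 12)
  21÷4 = 5 each, +1 to first 1
Round 4: Elkhorn=26 Greywater=20 Ironridge=23 Juniper=18 → close Ironridge (overflow 13)
  23÷3 = 7 each, +1 to first 2
Round 5: Elkhorn=34 Greywater=28 Juniper=25 → close Elkhorn (overflow 20)
  34÷2 = 17 each, +1 to first 0
Round 6: Greywater=45 Juniper=42 → close Greywater (overflow 32)
  45÷1 = 45 each, +1 to first 0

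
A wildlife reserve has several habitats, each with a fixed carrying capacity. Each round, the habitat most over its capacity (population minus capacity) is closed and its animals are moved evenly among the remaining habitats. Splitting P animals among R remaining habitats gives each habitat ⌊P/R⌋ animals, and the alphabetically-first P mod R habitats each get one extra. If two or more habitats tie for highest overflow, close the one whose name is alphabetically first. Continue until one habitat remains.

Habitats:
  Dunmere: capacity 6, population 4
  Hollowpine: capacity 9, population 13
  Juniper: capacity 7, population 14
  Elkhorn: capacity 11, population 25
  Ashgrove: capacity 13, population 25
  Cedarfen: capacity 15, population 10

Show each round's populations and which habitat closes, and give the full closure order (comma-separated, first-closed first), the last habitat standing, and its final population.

Closure order: Elkhorn, Ashgrove, Juniper, Hollowpine, Dunmere
Last habitat: Cedarfen with 91 animals

Round 1: Ashgrove=25 Cedarfen=10 Dunmere=4 Elkhorn=25 Hollowpine=13 Juniper=14 → close Elkhorn (overflow 14)
  25÷5 = 5 each, +1 to first 0
Round 2: Ashgrove=30 Cedarfen=15 Dunmere=9 Hollowpine=18 Juniper=19 → close Ashgrove (overflow 17)
  30÷4 = 7 each, +1 to first 2
Round 3: Cedarfen=23 Dunmere=17 Hollowpine=25 Juniper=26 → close Juniper (overflow 19)
  26÷3 = 8 each, +1 to first 2
Round 4: Cedarfen=32 Dunmere=26 Hollowpine=33 → close Hollowpine (overflow 24)
  33÷2 = 16 each, +1 to first 1
Round 5: Cedarfen=49 Dunmere=42 → close Dunmere (overflow 36)
  42÷1 = 42 each, +1 to first 0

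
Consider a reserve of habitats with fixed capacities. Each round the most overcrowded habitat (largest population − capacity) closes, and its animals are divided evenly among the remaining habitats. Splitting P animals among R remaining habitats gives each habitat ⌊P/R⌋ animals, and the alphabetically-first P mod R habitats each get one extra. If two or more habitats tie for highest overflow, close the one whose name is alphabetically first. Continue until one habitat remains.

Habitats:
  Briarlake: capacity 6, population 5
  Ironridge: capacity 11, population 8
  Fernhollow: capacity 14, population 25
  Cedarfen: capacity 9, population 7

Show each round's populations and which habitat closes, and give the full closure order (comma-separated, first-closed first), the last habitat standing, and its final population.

Round 1: Briarlake=5 Cedarfen=7 Fernhollow=25 Ironridge=8 → close Fernhollow (overflow 11)
  25÷3 = 8 each, +1 to first 1
Round 2: Briarlake=14 Cedarfen=15 Ironridge=16 → close Briarlake (overflow 8)
  14÷2 = 7 each, +1 to first 0
Round 3: Cedarfen=22 Ironridge=23 → close Cedarfen (overflow 13)
  22÷1 = 22 each, +1 to first 0

Closure order: Fernhollow, Briarlake, Cedarfen
Last habitat: Ironridge with 45 animals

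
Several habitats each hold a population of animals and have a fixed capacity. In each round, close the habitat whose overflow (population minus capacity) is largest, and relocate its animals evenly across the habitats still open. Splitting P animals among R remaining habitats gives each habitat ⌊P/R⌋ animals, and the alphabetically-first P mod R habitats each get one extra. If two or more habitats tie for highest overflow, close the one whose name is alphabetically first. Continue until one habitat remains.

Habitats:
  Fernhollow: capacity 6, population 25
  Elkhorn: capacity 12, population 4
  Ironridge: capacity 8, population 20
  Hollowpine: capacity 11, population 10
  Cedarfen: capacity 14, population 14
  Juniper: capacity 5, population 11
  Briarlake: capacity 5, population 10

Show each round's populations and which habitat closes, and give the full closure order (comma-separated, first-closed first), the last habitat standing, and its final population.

Closure order: Fernhollow, Ironridge, Briarlake, Juniper, Cedarfen, Hollowpine
Last habitat: Elkhorn with 94 animals

Round 1: Briarlake=10 Cedarfen=14 Elkhorn=4 Fernhollow=25 Hollowpine=10 Ironridge=20 Juniper=11 → close Fernhollow (overflow 19)
  25÷6 = 4 each, +1 to first 1
Round 2: Briarlake=15 Cedarfen=18 Elkhorn=8 Hollowpine=14 Ironridge=24 Juniper=15 → close Ironridge (overflow 16)
  24÷5 = 4 each, +1 to first 4
Round 3: Briarlake=20 Cedarfen=23 Elkhorn=13 Hollowpine=19 Juniper=19 → close Briarlake (overflow 15)
  20÷4 = 5 each, +1 to first 0
Round 4: Cedarfen=28 Elkhorn=18 Hollowpine=24 Juniper=24 → close Juniper (overflow 19)
  24÷3 = 8 each, +1 to first 0
Round 5: Cedarfen=36 Elkhorn=26 Hollowpine=32 → close Cedarfen (overflow 22)
  36÷2 = 18 each, +1 to first 0
Round 6: Elkhorn=44 Hollowpine=50 → close Hollowpine (overflow 39)
  50÷1 = 50 each, +1 to first 0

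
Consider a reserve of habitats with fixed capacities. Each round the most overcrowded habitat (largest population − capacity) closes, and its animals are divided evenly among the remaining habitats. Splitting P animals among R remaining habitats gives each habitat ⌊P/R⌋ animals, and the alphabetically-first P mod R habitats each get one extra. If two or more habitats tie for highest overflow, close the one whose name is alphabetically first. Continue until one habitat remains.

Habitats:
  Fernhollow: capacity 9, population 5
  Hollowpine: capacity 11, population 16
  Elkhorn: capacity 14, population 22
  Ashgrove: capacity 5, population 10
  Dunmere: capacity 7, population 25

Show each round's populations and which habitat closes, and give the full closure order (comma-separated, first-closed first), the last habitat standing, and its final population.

Round 1: Ashgrove=10 Dunmere=25 Elkhorn=22 Fernhollow=5 Hollowpine=16 → close Dunmere (overflow 18)
  25÷4 = 6 each, +1 to first 1
Round 2: Ashgrove=17 Elkhorn=28 Fernhollow=11 Hollowpine=22 → close Elkhorn (overflow 14)
  28÷3 = 9 each, +1 to first 1
Round 3: Ashgrove=27 Fernhollow=20 Hollowpine=31 → close Ashgrove (overflow 22)
  27÷2 = 13 each, +1 to first 1
Round 4: Fernhollow=34 Hollowpine=44 → close Hollowpine (overflow 33)
  44÷1 = 44 each, +1 to first 0

Closure order: Dunmere, Elkhorn, Ashgrove, Hollowpine
Last habitat: Fernhollow with 78 animals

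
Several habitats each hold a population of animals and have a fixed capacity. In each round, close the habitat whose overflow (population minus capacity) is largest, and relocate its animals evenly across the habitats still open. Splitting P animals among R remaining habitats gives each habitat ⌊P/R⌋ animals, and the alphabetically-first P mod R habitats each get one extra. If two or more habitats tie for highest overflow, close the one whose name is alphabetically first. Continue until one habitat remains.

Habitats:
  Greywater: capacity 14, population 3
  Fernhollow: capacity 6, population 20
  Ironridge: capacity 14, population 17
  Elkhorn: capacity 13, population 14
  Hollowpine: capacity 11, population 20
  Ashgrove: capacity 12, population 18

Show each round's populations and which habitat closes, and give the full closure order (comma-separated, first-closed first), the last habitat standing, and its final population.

Closure order: Fernhollow, Hollowpine, Ashgrove, Ironridge, Elkhorn
Last habitat: Greywater with 92 animals

Round 1: Ashgrove=18 Elkhorn=14 Fernhollow=20 Greywater=3 Hollowpine=20 Ironridge=17 → close Fernhollow (overflow 14)
  20÷5 = 4 each, +1 to first 0
Round 2: Ashgrove=22 Elkhorn=18 Greywater=7 Hollowpine=24 Ironridge=21 → close Hollowpine (overflow 13)
  24÷4 = 6 each, +1 to first 0
Round 3: Ashgrove=28 Elkhorn=24 Greywater=13 Ironridge=27 → close Ashgrove (overflow 16)
  28÷3 = 9 each, +1 to first 1
Round 4: Elkhorn=34 Greywater=22 Ironridge=36 → close Ironridge (overflow 22)
  36÷2 = 18 each, +1 to first 0
Round 5: Elkhorn=52 Greywater=40 → close Elkhorn (overflow 39)
  52÷1 = 52 each, +1 to first 0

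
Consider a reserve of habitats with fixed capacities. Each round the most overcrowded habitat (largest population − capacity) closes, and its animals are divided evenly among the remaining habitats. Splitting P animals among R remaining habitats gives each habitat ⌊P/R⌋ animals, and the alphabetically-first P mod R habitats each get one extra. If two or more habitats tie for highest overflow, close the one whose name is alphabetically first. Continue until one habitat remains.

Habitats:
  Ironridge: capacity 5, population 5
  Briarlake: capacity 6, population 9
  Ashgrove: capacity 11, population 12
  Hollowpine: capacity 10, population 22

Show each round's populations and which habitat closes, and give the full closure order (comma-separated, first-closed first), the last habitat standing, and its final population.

Round 1: Ashgrove=12 Briarlake=9 Hollowpine=22 Ironridge=5 → close Hollowpine (overflow 12)
  22÷3 = 7 each, +1 to first 1
Round 2: Ashgrove=20 Briarlake=16 Ironridge=12 → close Briarlake (overflow 10)
  16÷2 = 8 each, +1 to first 0
Round 3: Ashgrove=28 Ironridge=20 → close Ashgrove (overflow 17)
  28÷1 = 28 each, +1 to first 0

Closure order: Hollowpine, Briarlake, Ashgrove
Last habitat: Ironridge with 48 animals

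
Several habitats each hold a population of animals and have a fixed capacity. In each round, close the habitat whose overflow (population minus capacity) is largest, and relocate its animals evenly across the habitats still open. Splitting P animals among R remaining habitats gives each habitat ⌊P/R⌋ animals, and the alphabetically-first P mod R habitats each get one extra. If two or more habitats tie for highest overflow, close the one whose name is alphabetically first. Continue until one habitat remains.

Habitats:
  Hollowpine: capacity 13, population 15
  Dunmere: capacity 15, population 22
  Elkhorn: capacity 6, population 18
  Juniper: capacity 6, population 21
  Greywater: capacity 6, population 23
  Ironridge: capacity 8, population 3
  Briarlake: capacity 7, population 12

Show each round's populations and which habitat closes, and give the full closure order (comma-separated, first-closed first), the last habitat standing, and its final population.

Round 1: Briarlake=12 Dunmere=22 Elkhorn=18 Greywater=23 Hollowpine=15 Ironridge=3 Juniper=21 → close Greywater (overflow 17)
  23÷6 = 3 each, +1 to first 5
Round 2: Briarlake=16 Dunmere=26 Elkhorn=22 Hollowpine=19 Ironridge=7 Juniper=24 → close Juniper (overflow 18)
  24÷5 = 4 each, +1 to first 4
Round 3: Briarlake=21 Dunmere=31 Elkhorn=27 Hollowpine=24 Ironridge=11 → close Elkhorn (overflow 21)
  27÷4 = 6 each, +1 to first 3
Round 4: Briarlake=28 Dunmere=38 Hollowpine=31 Ironridge=17 → close Dunmere (overflow 23)
  38÷3 = 12 each, +1 to first 2
Round 5: Briarlake=41 Hollowpine=44 Ironridge=29 → close Briarlake (overflow 34)
  41÷2 = 20 each, +1 to first 1
Round 6: Hollowpine=65 Ironridge=49 → close Hollowpine (overflow 52)
  65÷1 = 65 each, +1 to first 0

Closure order: Greywater, Juniper, Elkhorn, Dunmere, Briarlake, Hollowpine
Last habitat: Ironridge with 114 animals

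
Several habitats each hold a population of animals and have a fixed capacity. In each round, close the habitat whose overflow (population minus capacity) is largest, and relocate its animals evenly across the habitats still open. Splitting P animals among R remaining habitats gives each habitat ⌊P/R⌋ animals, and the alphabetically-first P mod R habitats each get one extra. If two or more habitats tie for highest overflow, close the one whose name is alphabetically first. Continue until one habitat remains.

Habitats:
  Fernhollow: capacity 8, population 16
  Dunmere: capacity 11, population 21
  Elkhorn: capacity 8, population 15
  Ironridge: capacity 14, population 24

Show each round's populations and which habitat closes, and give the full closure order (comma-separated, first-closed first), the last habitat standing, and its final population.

Closure order: Dunmere, Ironridge, Elkhorn
Last habitat: Fernhollow with 76 animals

Round 1: Dunmere=21 Elkhorn=15 Fernhollow=16 Ironridge=24 → close Dunmere (overflow 10)
  21÷3 = 7 each, +1 to first 0
Round 2: Elkhorn=22 Fernhollow=23 Ironridge=31 → close Ironridge (overflow 17)
  31÷2 = 15 each, +1 to first 1
Round 3: Elkhorn=38 Fernhollow=38 → close Elkhorn (overflow 30)
  38÷1 = 38 each, +1 to first 0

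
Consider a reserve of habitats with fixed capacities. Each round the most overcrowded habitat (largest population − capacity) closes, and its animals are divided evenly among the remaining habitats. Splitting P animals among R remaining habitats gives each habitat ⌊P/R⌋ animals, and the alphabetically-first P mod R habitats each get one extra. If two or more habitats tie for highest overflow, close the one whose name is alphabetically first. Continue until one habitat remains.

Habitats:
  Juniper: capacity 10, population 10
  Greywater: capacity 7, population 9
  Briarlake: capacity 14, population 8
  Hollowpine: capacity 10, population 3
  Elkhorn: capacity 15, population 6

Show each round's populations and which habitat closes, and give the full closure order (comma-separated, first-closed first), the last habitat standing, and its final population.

Round 1: Briarlake=8 Elkhorn=6 Greywater=9 Hollowpine=3 Juniper=10 → close Greywater (overflow 2)
  9÷4 = 2 each, +1 to first 1
Round 2: Briarlake=11 Elkhorn=8 Hollowpine=5 Juniper=12 → close Juniper (overflow 2)
  12÷3 = 4 each, +1 to first 0
Round 3: Briarlake=15 Elkhorn=12 Hollowpine=9 → close Briarlake (overflow 1)
  15÷2 = 7 each, +1 to first 1
Round 4: Elkhorn=20 Hollowpine=16 → close Hollowpine (overflow 6)
  16÷1 = 16 each, +1 to first 0

Closure order: Greywater, Juniper, Briarlake, Hollowpine
Last habitat: Elkhorn with 36 animals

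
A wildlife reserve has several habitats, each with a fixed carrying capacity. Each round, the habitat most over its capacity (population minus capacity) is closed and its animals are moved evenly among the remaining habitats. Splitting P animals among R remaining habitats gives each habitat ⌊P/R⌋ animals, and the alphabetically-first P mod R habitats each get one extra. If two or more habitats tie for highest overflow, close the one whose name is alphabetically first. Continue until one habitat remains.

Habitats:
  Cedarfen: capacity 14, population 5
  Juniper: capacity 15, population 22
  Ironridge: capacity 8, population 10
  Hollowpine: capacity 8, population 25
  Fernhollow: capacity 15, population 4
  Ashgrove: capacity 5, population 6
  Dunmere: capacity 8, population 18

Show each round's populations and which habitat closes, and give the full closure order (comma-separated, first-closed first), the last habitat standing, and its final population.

Closure order: Hollowpine, Dunmere, Juniper, Ashgrove, Ironridge, Cedarfen
Last habitat: Fernhollow with 90 animals

Round 1: Ashgrove=6 Cedarfen=5 Dunmere=18 Fernhollow=4 Hollowpine=25 Ironridge=10 Juniper=22 → close Hollowpine (overflow 17)
  25÷6 = 4 each, +1 to first 1
Round 2: Ashgrove=11 Cedarfen=9 Dunmere=22 Fernhollow=8 Ironridge=14 Juniper=26 → close Dunmere (overflow 14)
  22÷5 = 4 each, +1 to first 2
Round 3: Ashgrove=16 Cedarfen=14 Fernhollow=12 Ironridge=18 Juniper=30 → close Juniper (overflow 15)
  30÷4 = 7 each, +1 to first 2
Round 4: Ashgrove=24 Cedarfen=22 Fernhollow=19 Ironridge=25 → close Ashgrove (overflow 19)
  24÷3 = 8 each, +1 to first 0
Round 5: Cedarfen=30 Fernhollow=27 Ironridge=33 → close Ironridge (overflow 25)
  33÷2 = 16 each, +1 to first 1
Round 6: Cedarfen=47 Fernhollow=43 → close Cedarfen (overflow 33)
  47÷1 = 47 each, +1 to first 0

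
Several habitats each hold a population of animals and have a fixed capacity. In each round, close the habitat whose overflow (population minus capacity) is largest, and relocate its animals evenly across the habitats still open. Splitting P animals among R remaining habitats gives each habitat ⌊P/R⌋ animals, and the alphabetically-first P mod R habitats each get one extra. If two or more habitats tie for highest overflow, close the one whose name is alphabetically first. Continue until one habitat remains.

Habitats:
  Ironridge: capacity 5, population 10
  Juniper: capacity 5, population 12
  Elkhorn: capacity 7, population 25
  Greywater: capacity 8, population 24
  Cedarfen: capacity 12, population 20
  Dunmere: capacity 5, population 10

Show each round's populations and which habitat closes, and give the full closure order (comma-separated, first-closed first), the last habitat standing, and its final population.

Round 1: Cedarfen=20 Dunmere=10 Elkhorn=25 Greywater=24 Ironridge=10 Juniper=12 → close Elkhorn (overflow 18)
  25÷5 = 5 each, +1 to first 0
Round 2: Cedarfen=25 Dunmere=15 Greywater=29 Ironridge=15 Juniper=17 → close Greywater (overflow 21)
  29÷4 = 7 each, +1 to first 1
Round 3: Cedarfen=33 Dunmere=22 Ironridge=22 Juniper=24 → close Cedarfen (overflow 21)
  33÷3 = 11 each, +1 to first 0
Round 4: Dunmere=33 Ironridge=33 Juniper=35 → close Juniper (overflow 30)
  35÷2 = 17 each, +1 to first 1
Round 5: Dunmere=51 Ironridge=50 → close Dunmere (overflow 46)
  51÷1 = 51 each, +1 to first 0

Closure order: Elkhorn, Greywater, Cedarfen, Juniper, Dunmere
Last habitat: Ironridge with 101 animals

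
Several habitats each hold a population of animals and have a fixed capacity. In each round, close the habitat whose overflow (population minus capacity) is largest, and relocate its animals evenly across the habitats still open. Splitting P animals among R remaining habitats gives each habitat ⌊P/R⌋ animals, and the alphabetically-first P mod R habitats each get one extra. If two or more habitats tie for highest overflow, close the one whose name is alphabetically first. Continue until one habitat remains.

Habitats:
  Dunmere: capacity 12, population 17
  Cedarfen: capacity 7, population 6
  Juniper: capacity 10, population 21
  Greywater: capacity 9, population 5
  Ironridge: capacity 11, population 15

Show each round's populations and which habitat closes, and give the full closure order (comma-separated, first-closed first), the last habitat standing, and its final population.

Round 1: Cedarfen=6 Dunmere=17 Greywater=5 Ironridge=15 Juniper=21 → close Juniper (overflow 11)
  21÷4 = 5 each, +1 to first 1
Round 2: Cedarfen=12 Dunmere=22 Greywater=10 Ironridge=20 → close Dunmere (overflow 10)
  22÷3 = 7 each, +1 to first 1
Round 3: Cedarfen=20 Greywater=17 Ironridge=27 → close Ironridge (overflow 16)
  27÷2 = 13 each, +1 to first 1
Round 4: Cedarfen=34 Greywater=30 → close Cedarfen (overflow 27)
  34÷1 = 34 each, +1 to first 0

Closure order: Juniper, Dunmere, Ironridge, Cedarfen
Last habitat: Greywater with 64 animals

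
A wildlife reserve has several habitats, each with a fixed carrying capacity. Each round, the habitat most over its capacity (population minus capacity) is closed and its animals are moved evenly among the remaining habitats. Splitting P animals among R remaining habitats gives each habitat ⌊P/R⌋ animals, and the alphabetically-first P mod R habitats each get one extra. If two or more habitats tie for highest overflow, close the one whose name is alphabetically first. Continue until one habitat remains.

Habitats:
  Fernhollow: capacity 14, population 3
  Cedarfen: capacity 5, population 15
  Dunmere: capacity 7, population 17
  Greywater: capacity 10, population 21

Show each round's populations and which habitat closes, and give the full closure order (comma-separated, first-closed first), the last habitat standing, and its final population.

Closure order: Greywater, Cedarfen, Dunmere
Last habitat: Fernhollow with 56 animals

Round 1: Cedarfen=15 Dunmere=17 Fernhollow=3 Greywater=21 → close Greywater (overflow 11)
  21÷3 = 7 each, +1 to first 0
Round 2: Cedarfen=22 Dunmere=24 Fernhollow=10 → close Cedarfen (overflow 17)
  22÷2 = 11 each, +1 to first 0
Round 3: Dunmere=35 Fernhollow=21 → close Dunmere (overflow 28)
  35÷1 = 35 each, +1 to first 0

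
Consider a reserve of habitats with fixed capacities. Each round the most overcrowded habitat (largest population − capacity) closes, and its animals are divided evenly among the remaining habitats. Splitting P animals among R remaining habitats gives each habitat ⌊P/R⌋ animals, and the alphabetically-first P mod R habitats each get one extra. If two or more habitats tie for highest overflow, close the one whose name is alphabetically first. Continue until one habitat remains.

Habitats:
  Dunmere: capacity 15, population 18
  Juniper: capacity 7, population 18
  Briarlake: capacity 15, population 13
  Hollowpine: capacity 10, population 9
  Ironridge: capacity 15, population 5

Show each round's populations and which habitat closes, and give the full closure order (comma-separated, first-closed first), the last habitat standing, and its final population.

Closure order: Juniper, Dunmere, Briarlake, Hollowpine
Last habitat: Ironridge with 63 animals

Round 1: Briarlake=13 Dunmere=18 Hollowpine=9 Ironridge=5 Juniper=18 → close Juniper (overflow 11)
  18÷4 = 4 each, +1 to first 2
Round 2: Briarlake=18 Dunmere=23 Hollowpine=13 Ironridge=9 → close Dunmere (overflow 8)
  23÷3 = 7 each, +1 to first 2
Round 3: Briarlake=26 Hollowpine=21 Ironridge=16 → close Briarlake (overflow 11)
  26÷2 = 13 each, +1 to first 0
Round 4: Hollowpine=34 Ironridge=29 → close Hollowpine (overflow 24)
  34÷1 = 34 each, +1 to first 0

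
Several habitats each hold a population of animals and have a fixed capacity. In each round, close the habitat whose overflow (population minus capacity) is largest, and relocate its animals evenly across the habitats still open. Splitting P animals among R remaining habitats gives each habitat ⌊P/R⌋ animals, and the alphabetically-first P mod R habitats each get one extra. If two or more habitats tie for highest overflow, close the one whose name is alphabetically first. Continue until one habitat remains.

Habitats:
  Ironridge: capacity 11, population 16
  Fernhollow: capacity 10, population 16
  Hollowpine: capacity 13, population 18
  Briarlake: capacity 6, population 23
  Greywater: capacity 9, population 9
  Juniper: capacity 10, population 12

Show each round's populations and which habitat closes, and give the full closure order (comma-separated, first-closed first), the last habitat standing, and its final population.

Closure order: Briarlake, Fernhollow, Hollowpine, Ironridge, Greywater
Last habitat: Juniper with 94 animals

Round 1: Briarlake=23 Fernhollow=16 Greywater=9 Hollowpine=18 Ironridge=16 Juniper=12 → close Briarlake (overflow 17)
  23÷5 = 4 each, +1 to first 3
Round 2: Fernhollow=21 Greywater=14 Hollowpine=23 Ironridge=20 Juniper=16 → close Fernhollow (overflow 11)
  21÷4 = 5 each, +1 to first 1
Round 3: Greywater=20 Hollowpine=28 Ironridge=25 Juniper=21 → close Hollowpine (overflow 15)
  28÷3 = 9 each, +1 to first 1
Round 4: Greywater=30 Ironridge=34 Juniper=30 → close Ironridge (overflow 23)
  34÷2 = 17 each, +1 to first 0
Round 5: Greywater=47 Juniper=47 → close Greywater (overflow 38)
  47÷1 = 47 each, +1 to first 0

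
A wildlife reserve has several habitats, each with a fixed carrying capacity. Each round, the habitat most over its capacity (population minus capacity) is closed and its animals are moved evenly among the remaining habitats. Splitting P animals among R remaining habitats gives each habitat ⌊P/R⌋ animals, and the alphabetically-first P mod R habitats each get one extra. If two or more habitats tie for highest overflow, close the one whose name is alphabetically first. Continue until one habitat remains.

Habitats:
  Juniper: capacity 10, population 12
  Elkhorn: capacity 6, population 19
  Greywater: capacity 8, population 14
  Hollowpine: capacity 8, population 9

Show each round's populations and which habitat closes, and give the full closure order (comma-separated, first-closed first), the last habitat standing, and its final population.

Closure order: Elkhorn, Greywater, Hollowpine
Last habitat: Juniper with 54 animals

Round 1: Elkhorn=19 Greywater=14 Hollowpine=9 Juniper=12 → close Elkhorn (overflow 13)
  19÷3 = 6 each, +1 to first 1
Round 2: Greywater=21 Hollowpine=15 Juniper=18 → close Greywater (overflow 13)
  21÷2 = 10 each, +1 to first 1
Round 3: Hollowpine=26 Juniper=28 → close Hollowpine (overflow 18)
  26÷1 = 26 each, +1 to first 0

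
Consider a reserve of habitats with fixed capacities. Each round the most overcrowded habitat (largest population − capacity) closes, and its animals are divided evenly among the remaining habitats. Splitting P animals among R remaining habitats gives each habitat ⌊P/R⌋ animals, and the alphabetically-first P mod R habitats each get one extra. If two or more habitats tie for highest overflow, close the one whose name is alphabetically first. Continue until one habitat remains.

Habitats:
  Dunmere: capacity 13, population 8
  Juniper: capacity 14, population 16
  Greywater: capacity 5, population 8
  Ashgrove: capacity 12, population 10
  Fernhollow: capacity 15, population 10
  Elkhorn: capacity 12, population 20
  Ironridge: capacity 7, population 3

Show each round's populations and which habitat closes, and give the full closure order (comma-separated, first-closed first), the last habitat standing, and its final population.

Round 1: Ashgrove=10 Dunmere=8 Elkhorn=20 Fernhollow=10 Greywater=8 Ironridge=3 Juniper=16 → close Elkhorn (overflow 8)
  20÷6 = 3 each, +1 to first 2
Round 2: Ashgrove=14 Dunmere=12 Fernhollow=13 Greywater=11 Ironridge=6 Juniper=19 → close Greywater (overflow 6)
  11÷5 = 2 each, +1 to first 1
Round 3: Ashgrove=17 Dunmere=14 Fernhollow=15 Ironridge=8 Juniper=21 → close Juniper (overflow 7)
  21÷4 = 5 each, +1 to first 1
Round 4: Ashgrove=23 Dunmere=19 Fernhollow=20 Ironridge=13 → close Ashgrove (overflow 11)
  23÷3 = 7 each, +1 to first 2
Round 5: Dunmere=27 Fernhollow=28 Ironridge=20 → close Dunmere (overflow 14)
  27÷2 = 13 each, +1 to first 1
Round 6: Fernhollow=42 Ironridge=33 → close Fernhollow (overflow 27)
  42÷1 = 42 each, +1 to first 0

Closure order: Elkhorn, Greywater, Juniper, Ashgrove, Dunmere, Fernhollow
Last habitat: Ironridge with 75 animals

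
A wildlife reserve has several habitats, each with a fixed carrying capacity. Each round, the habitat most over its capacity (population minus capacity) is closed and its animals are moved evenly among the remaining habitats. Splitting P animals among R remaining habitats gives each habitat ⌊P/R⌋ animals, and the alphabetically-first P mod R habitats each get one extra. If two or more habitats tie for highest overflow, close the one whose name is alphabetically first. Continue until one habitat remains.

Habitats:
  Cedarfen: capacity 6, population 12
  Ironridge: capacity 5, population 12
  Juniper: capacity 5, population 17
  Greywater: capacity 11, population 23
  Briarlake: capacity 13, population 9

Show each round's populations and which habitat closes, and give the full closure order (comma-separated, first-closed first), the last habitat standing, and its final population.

Closure order: Greywater, Juniper, Ironridge, Cedarfen
Last habitat: Briarlake with 73 animals

Round 1: Briarlake=9 Cedarfen=12 Greywater=23 Ironridge=12 Juniper=17 → close Greywater (overflow 12)
  23÷4 = 5 each, +1 to first 3
Round 2: Briarlake=15 Cedarfen=18 Ironridge=18 Juniper=22 → close Juniper (overflow 17)
  22÷3 = 7 each, +1 to first 1
Round 3: Briarlake=23 Cedarfen=25 Ironridge=25 → close Ironridge (overflow 20)
  25÷2 = 12 each, +1 to first 1
Round 4: Briarlake=36 Cedarfen=37 → close Cedarfen (overflow 31)
  37÷1 = 37 each, +1 to first 0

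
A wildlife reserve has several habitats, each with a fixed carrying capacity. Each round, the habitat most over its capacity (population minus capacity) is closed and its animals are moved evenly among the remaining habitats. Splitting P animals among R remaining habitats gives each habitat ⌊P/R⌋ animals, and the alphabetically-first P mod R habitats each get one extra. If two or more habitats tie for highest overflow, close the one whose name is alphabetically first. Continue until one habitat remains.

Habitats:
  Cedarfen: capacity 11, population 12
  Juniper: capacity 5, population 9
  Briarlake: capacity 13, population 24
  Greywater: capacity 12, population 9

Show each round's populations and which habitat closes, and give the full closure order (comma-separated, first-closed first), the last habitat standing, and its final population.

Closure order: Briarlake, Juniper, Cedarfen
Last habitat: Greywater with 54 animals

Round 1: Briarlake=24 Cedarfen=12 Greywater=9 Juniper=9 → close Briarlake (overflow 11)
  24÷3 = 8 each, +1 to first 0
Round 2: Cedarfen=20 Greywater=17 Juniper=17 → close Juniper (overflow 12)
  17÷2 = 8 each, +1 to first 1
Round 3: Cedarfen=29 Greywater=25 → close Cedarfen (overflow 18)
  29÷1 = 29 each, +1 to first 0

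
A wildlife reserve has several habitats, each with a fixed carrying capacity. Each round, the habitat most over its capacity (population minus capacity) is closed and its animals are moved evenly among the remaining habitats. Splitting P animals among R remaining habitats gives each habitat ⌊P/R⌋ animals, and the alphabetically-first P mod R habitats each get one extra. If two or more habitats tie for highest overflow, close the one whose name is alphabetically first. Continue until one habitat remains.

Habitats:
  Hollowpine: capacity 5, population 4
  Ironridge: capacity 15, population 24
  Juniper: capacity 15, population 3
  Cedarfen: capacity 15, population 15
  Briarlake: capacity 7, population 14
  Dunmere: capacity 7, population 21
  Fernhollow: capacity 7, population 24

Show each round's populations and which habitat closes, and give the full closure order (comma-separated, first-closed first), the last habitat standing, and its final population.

Closure order: Fernhollow, Dunmere, Ironridge, Briarlake, Cedarfen, Hollowpine
Last habitat: Juniper with 105 animals

Round 1: Briarlake=14 Cedarfen=15 Dunmere=21 Fernhollow=24 Hollowpine=4 Ironridge=24 Juniper=3 → close Fernhollow (overflow 17)
  24÷6 = 4 each, +1 to first 0
Round 2: Briarlake=18 Cedarfen=19 Dunmere=25 Hollowpine=8 Ironridge=28 Juniper=7 → close Dunmere (overflow 18)
  25÷5 = 5 each, +1 to first 0
Round 3: Briarlake=23 Cedarfen=24 Hollowpine=13 Ironridge=33 Juniper=12 → close Ironridge (overflow 18)
  33÷4 = 8 each, +1 to first 1
Round 4: Briarlake=32 Cedarfen=32 Hollowpine=21 Juniper=20 → close Briarlake (overflow 25)
  32÷3 = 10 each, +1 to first 2
Round 5: Cedarfen=43 Hollowpine=32 Juniper=30 → close Cedarfen (overflow 28)
  43÷2 = 21 each, +1 to first 1
Round 6: Hollowpine=54 Juniper=51 → close Hollowpine (overflow 49)
  54÷1 = 54 each, +1 to first 0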